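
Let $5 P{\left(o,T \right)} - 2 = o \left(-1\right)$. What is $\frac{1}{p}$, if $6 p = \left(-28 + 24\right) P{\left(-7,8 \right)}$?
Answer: $- \frac{5}{6} \approx -0.83333$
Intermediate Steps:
$P{\left(o,T \right)} = \frac{2}{5} - \frac{o}{5}$ ($P{\left(o,T \right)} = \frac{2}{5} + \frac{o \left(-1\right)}{5} = \frac{2}{5} + \frac{\left(-1\right) o}{5} = \frac{2}{5} - \frac{o}{5}$)
$p = - \frac{6}{5}$ ($p = \frac{\left(-28 + 24\right) \left(\frac{2}{5} - - \frac{7}{5}\right)}{6} = \frac{\left(-4\right) \left(\frac{2}{5} + \frac{7}{5}\right)}{6} = \frac{\left(-4\right) \frac{9}{5}}{6} = \frac{1}{6} \left(- \frac{36}{5}\right) = - \frac{6}{5} \approx -1.2$)
$\frac{1}{p} = \frac{1}{- \frac{6}{5}} = - \frac{5}{6}$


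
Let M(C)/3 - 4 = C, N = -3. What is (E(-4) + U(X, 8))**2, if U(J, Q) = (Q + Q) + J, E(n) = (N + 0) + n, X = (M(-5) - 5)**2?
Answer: 5329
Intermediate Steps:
M(C) = 12 + 3*C
X = 64 (X = ((12 + 3*(-5)) - 5)**2 = ((12 - 15) - 5)**2 = (-3 - 5)**2 = (-8)**2 = 64)
E(n) = -3 + n (E(n) = (-3 + 0) + n = -3 + n)
U(J, Q) = J + 2*Q (U(J, Q) = 2*Q + J = J + 2*Q)
(E(-4) + U(X, 8))**2 = ((-3 - 4) + (64 + 2*8))**2 = (-7 + (64 + 16))**2 = (-7 + 80)**2 = 73**2 = 5329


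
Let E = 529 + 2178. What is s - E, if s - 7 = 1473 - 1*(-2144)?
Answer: 917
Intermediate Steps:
E = 2707
s = 3624 (s = 7 + (1473 - 1*(-2144)) = 7 + (1473 + 2144) = 7 + 3617 = 3624)
s - E = 3624 - 1*2707 = 3624 - 2707 = 917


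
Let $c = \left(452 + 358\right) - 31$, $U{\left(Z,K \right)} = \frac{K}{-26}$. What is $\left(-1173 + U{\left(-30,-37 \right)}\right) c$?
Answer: $- \frac{23729119}{26} \approx -9.1266 \cdot 10^{5}$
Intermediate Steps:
$U{\left(Z,K \right)} = - \frac{K}{26}$ ($U{\left(Z,K \right)} = K \left(- \frac{1}{26}\right) = - \frac{K}{26}$)
$c = 779$ ($c = 810 - 31 = 779$)
$\left(-1173 + U{\left(-30,-37 \right)}\right) c = \left(-1173 - - \frac{37}{26}\right) 779 = \left(-1173 + \frac{37}{26}\right) 779 = \left(- \frac{30461}{26}\right) 779 = - \frac{23729119}{26}$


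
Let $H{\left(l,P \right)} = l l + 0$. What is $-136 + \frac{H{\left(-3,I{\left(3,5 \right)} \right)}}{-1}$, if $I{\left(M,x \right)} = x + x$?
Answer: $-145$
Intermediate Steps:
$I{\left(M,x \right)} = 2 x$
$H{\left(l,P \right)} = l^{2}$ ($H{\left(l,P \right)} = l^{2} + 0 = l^{2}$)
$-136 + \frac{H{\left(-3,I{\left(3,5 \right)} \right)}}{-1} = -136 + \frac{\left(-3\right)^{2}}{-1} = -136 + 9 \left(-1\right) = -136 - 9 = -145$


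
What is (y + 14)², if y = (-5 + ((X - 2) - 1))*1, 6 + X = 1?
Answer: 1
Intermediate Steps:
X = -5 (X = -6 + 1 = -5)
y = -13 (y = (-5 + ((-5 - 2) - 1))*1 = (-5 + (-7 - 1))*1 = (-5 - 8)*1 = -13*1 = -13)
(y + 14)² = (-13 + 14)² = 1² = 1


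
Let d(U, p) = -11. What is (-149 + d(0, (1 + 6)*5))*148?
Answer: -23680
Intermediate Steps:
(-149 + d(0, (1 + 6)*5))*148 = (-149 - 11)*148 = -160*148 = -23680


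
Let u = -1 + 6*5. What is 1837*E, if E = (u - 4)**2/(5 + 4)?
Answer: 1148125/9 ≈ 1.2757e+5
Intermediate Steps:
u = 29 (u = -1 + 30 = 29)
E = 625/9 (E = (29 - 4)**2/(5 + 4) = 25**2/9 = (1/9)*625 = 625/9 ≈ 69.444)
1837*E = 1837*(625/9) = 1148125/9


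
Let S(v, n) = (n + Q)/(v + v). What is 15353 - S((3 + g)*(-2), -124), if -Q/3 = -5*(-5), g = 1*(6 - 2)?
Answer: 429685/28 ≈ 15346.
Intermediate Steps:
g = 4 (g = 1*4 = 4)
Q = -75 (Q = -(-15)*(-5) = -3*25 = -75)
S(v, n) = (-75 + n)/(2*v) (S(v, n) = (n - 75)/(v + v) = (-75 + n)/((2*v)) = (-75 + n)*(1/(2*v)) = (-75 + n)/(2*v))
15353 - S((3 + g)*(-2), -124) = 15353 - (-75 - 124)/(2*((3 + 4)*(-2))) = 15353 - (-199)/(2*(7*(-2))) = 15353 - (-199)/(2*(-14)) = 15353 - (-1)*(-199)/(2*14) = 15353 - 1*199/28 = 15353 - 199/28 = 429685/28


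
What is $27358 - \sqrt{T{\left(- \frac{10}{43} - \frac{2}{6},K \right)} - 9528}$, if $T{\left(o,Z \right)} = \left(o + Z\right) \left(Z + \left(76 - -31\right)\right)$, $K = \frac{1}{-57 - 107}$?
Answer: $27358 - \frac{i \sqrt{476877633919}}{7052} \approx 27358.0 - 97.924 i$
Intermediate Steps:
$K = - \frac{1}{164}$ ($K = \frac{1}{-164} = - \frac{1}{164} \approx -0.0060976$)
$T{\left(o,Z \right)} = \left(107 + Z\right) \left(Z + o\right)$ ($T{\left(o,Z \right)} = \left(Z + o\right) \left(Z + \left(76 + 31\right)\right) = \left(Z + o\right) \left(Z + 107\right) = \left(Z + o\right) \left(107 + Z\right) = \left(107 + Z\right) \left(Z + o\right)$)
$27358 - \sqrt{T{\left(- \frac{10}{43} - \frac{2}{6},K \right)} - 9528} = 27358 - \sqrt{\left(\left(- \frac{1}{164}\right)^{2} + 107 \left(- \frac{1}{164}\right) + 107 \left(- \frac{10}{43} - \frac{2}{6}\right) - \frac{- \frac{10}{43} - \frac{2}{6}}{164}\right) - 9528} = 27358 - \sqrt{\left(\frac{1}{26896} - \frac{107}{164} + 107 \left(\left(-10\right) \frac{1}{43} - \frac{1}{3}\right) - \frac{\left(-10\right) \frac{1}{43} - \frac{1}{3}}{164}\right) - 9528} = 27358 - \sqrt{\left(\frac{1}{26896} - \frac{107}{164} + 107 \left(- \frac{10}{43} - \frac{1}{3}\right) - \frac{- \frac{10}{43} - \frac{1}{3}}{164}\right) - 9528} = 27358 - \sqrt{\left(\frac{1}{26896} - \frac{107}{164} + 107 \left(- \frac{73}{129}\right) - - \frac{73}{21156}\right) - 9528} = 27358 - \sqrt{\left(\frac{1}{26896} - \frac{107}{164} - \frac{7811}{129} + \frac{73}{21156}\right) - 9528} = 27358 - \sqrt{- \frac{70778749}{1156528} - 9528} = 27358 - \sqrt{- \frac{11090177533}{1156528}} = 27358 - \frac{i \sqrt{476877633919}}{7052}$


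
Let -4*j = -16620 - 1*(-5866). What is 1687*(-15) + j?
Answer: -45233/2 ≈ -22617.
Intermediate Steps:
j = 5377/2 (j = -(-16620 - 1*(-5866))/4 = -(-16620 + 5866)/4 = -¼*(-10754) = 5377/2 ≈ 2688.5)
1687*(-15) + j = 1687*(-15) + 5377/2 = -25305 + 5377/2 = -45233/2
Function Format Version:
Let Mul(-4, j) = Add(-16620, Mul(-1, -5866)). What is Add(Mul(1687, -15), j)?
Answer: Rational(-45233, 2) ≈ -22617.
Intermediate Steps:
j = Rational(5377, 2) (j = Mul(Rational(-1, 4), Add(-16620, Mul(-1, -5866))) = Mul(Rational(-1, 4), Add(-16620, 5866)) = Mul(Rational(-1, 4), -10754) = Rational(5377, 2) ≈ 2688.5)
Add(Mul(1687, -15), j) = Add(Mul(1687, -15), Rational(5377, 2)) = Add(-25305, Rational(5377, 2)) = Rational(-45233, 2)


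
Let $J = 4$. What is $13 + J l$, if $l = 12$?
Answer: $61$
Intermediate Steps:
$13 + J l = 13 + 4 \cdot 12 = 13 + 48 = 61$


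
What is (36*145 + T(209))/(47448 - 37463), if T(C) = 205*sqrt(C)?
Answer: 1044/1997 + 41*sqrt(209)/1997 ≈ 0.81959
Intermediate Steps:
(36*145 + T(209))/(47448 - 37463) = (36*145 + 205*sqrt(209))/(47448 - 37463) = (5220 + 205*sqrt(209))/9985 = (5220 + 205*sqrt(209))*(1/9985) = 1044/1997 + 41*sqrt(209)/1997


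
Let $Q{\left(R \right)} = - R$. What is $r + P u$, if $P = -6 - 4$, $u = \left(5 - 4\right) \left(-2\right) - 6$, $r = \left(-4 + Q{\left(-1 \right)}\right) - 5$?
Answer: $72$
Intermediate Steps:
$r = -8$ ($r = \left(-4 - -1\right) - 5 = \left(-4 + 1\right) - 5 = -3 - 5 = -8$)
$u = -8$ ($u = 1 \left(-2\right) - 6 = -2 - 6 = -8$)
$P = -10$
$r + P u = -8 - -80 = -8 + 80 = 72$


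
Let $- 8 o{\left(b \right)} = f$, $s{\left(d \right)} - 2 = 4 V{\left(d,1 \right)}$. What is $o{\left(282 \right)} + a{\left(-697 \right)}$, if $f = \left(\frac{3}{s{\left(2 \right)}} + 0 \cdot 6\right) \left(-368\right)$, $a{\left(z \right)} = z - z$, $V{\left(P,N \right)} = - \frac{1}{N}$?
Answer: $-69$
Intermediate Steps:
$a{\left(z \right)} = 0$
$s{\left(d \right)} = -2$ ($s{\left(d \right)} = 2 + 4 \left(- 1^{-1}\right) = 2 + 4 \left(\left(-1\right) 1\right) = 2 + 4 \left(-1\right) = 2 - 4 = -2$)
$f = 552$ ($f = \left(\frac{3}{-2} + 0 \cdot 6\right) \left(-368\right) = \left(3 \left(- \frac{1}{2}\right) + 0\right) \left(-368\right) = \left(- \frac{3}{2} + 0\right) \left(-368\right) = \left(- \frac{3}{2}\right) \left(-368\right) = 552$)
$o{\left(b \right)} = -69$ ($o{\left(b \right)} = \left(- \frac{1}{8}\right) 552 = -69$)
$o{\left(282 \right)} + a{\left(-697 \right)} = -69 + 0 = -69$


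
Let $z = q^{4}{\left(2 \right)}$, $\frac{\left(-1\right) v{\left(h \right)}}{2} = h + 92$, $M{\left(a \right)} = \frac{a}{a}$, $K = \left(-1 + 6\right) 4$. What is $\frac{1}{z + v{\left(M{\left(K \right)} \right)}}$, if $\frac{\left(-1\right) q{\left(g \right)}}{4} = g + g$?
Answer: $\frac{1}{65350} \approx 1.5302 \cdot 10^{-5}$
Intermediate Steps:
$K = 20$ ($K = 5 \cdot 4 = 20$)
$q{\left(g \right)} = - 8 g$ ($q{\left(g \right)} = - 4 \left(g + g\right) = - 4 \cdot 2 g = - 8 g$)
$M{\left(a \right)} = 1$
$v{\left(h \right)} = -184 - 2 h$ ($v{\left(h \right)} = - 2 \left(h + 92\right) = - 2 \left(92 + h\right) = -184 - 2 h$)
$z = 65536$ ($z = \left(\left(-8\right) 2\right)^{4} = \left(-16\right)^{4} = 65536$)
$\frac{1}{z + v{\left(M{\left(K \right)} \right)}} = \frac{1}{65536 - 186} = \frac{1}{65350}$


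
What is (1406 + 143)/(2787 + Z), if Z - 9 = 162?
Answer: 1549/2958 ≈ 0.52366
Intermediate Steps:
Z = 171 (Z = 9 + 162 = 171)
(1406 + 143)/(2787 + Z) = (1406 + 143)/(2787 + 171) = 1549/2958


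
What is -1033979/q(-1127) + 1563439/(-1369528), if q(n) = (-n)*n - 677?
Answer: -285382234961/870202199784 ≈ -0.32795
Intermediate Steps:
q(n) = -677 - n**2 (q(n) = -n**2 - 677 = -677 - n**2)
-1033979/q(-1127) + 1563439/(-1369528) = -1033979/(-677 - 1*(-1127)**2) + 1563439/(-1369528) = -1033979/(-677 - 1*1270129) + 1563439*(-1/1369528) = -1033979/(-677 - 1270129) - 1563439/1369528 = -1033979/(-1270806) - 1563439/1369528 = -1033979*(-1/1270806) - 1563439/1369528 = 1033979/1270806 - 1563439/1369528 = -285382234961/870202199784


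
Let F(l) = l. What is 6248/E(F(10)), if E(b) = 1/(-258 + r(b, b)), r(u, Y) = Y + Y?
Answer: -1487024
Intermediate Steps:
r(u, Y) = 2*Y
E(b) = 1/(-258 + 2*b)
6248/E(F(10)) = 6248/((1/(2*(-129 + 10)))) = 6248/(((1/2)/(-119))) = 6248/(((1/2)*(-1/119))) = 6248/(-1/238) = 6248*(-238) = -1487024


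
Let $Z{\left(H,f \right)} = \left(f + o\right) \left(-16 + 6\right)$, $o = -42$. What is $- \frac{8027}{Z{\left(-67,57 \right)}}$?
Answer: $\frac{8027}{150} \approx 53.513$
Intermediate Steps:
$Z{\left(H,f \right)} = 420 - 10 f$ ($Z{\left(H,f \right)} = \left(f - 42\right) \left(-16 + 6\right) = \left(-42 + f\right) \left(-10\right) = 420 - 10 f$)
$- \frac{8027}{Z{\left(-67,57 \right)}} = - \frac{8027}{420 - 570} = - \frac{8027}{-150} = \left(-8027\right) \left(- \frac{1}{150}\right) = \frac{8027}{150}$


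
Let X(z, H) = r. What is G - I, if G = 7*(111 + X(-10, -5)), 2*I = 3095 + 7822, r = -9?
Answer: -9489/2 ≈ -4744.5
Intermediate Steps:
X(z, H) = -9
I = 10917/2 (I = (3095 + 7822)/2 = (½)*10917 = 10917/2 ≈ 5458.5)
G = 714 (G = 7*(111 - 9) = 7*102 = 714)
G - I = 714 - 1*10917/2 = 714 - 10917/2 = -9489/2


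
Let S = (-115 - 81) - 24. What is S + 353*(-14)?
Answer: -5162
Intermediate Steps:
S = -220 (S = -196 - 24 = -220)
S + 353*(-14) = -220 + 353*(-14) = -220 - 4942 = -5162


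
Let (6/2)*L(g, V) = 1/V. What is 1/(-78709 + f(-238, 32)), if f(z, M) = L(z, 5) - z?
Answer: -15/1177064 ≈ -1.2744e-5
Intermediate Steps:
L(g, V) = 1/(3*V)
f(z, M) = 1/15 - z (f(z, M) = (⅓)/5 - z = (⅓)*(⅕) - z = 1/15 - z)
1/(-78709 + f(-238, 32)) = 1/(-78709 + (1/15 - 1*(-238))) = 1/(-78709 + (1/15 + 238)) = 1/(-78709 + 3571/15) = 1/(-1177064/15) = -15/1177064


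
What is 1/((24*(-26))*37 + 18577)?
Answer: -1/4511 ≈ -0.00022168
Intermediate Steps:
1/((24*(-26))*37 + 18577) = 1/(-624*37 + 18577) = 1/(-23088 + 18577) = 1/(-4511) = -1/4511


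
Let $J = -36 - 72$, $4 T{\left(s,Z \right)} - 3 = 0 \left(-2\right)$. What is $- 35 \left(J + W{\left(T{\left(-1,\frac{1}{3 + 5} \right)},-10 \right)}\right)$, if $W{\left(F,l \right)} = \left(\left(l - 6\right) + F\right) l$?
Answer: $- \frac{3115}{2} \approx -1557.5$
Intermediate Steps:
$T{\left(s,Z \right)} = \frac{3}{4}$ ($T{\left(s,Z \right)} = \frac{3}{4} + \frac{0 \left(-2\right)}{4} = \frac{3}{4} + \frac{1}{4} \cdot 0 = \frac{3}{4} + 0 = \frac{3}{4}$)
$J = -108$ ($J = -36 - 72 = -108$)
$W{\left(F,l \right)} = l \left(-6 + F + l\right)$ ($W{\left(F,l \right)} = \left(\left(l - 6\right) + F\right) l = \left(\left(-6 + l\right) + F\right) l = \left(-6 + F + l\right) l = l \left(-6 + F + l\right)$)
$- 35 \left(J + W{\left(T{\left(-1,\frac{1}{3 + 5} \right)},-10 \right)}\right) = - 35 \left(-108 - 10 \left(-6 + \frac{3}{4} - 10\right)\right) = - 35 \left(-108 - - \frac{305}{2}\right) = - 35 \left(-108 + \frac{305}{2}\right) = \left(-35\right) \frac{89}{2} = - \frac{3115}{2}$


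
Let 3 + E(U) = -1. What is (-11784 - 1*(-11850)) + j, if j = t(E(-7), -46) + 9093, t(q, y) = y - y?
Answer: 9159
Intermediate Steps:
E(U) = -4 (E(U) = -3 - 1 = -4)
t(q, y) = 0
j = 9093 (j = 0 + 9093 = 9093)
(-11784 - 1*(-11850)) + j = (-11784 - 1*(-11850)) + 9093 = (-11784 + 11850) + 9093 = 66 + 9093 = 9159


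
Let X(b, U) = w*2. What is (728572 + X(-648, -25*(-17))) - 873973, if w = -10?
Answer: -145421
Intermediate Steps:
X(b, U) = -20 (X(b, U) = -10*2 = -20)
(728572 + X(-648, -25*(-17))) - 873973 = (728572 - 20) - 873973 = 728552 - 873973 = -145421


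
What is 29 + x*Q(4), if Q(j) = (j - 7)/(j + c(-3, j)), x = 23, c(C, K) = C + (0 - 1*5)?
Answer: 185/4 ≈ 46.250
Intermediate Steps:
c(C, K) = -5 + C (c(C, K) = C + (0 - 5) = C - 5 = -5 + C)
Q(j) = (-7 + j)/(-8 + j) (Q(j) = (j - 7)/(j + (-5 - 3)) = (-7 + j)/(j - 8) = (-7 + j)/(-8 + j))
29 + x*Q(4) = 29 + 23*((-7 + 4)/(-8 + 4)) = 29 + 23*(-3/(-4)) = 29 + 23*(-1/4*(-3)) = 29 + 23*(3/4) = 29 + 69/4 = 185/4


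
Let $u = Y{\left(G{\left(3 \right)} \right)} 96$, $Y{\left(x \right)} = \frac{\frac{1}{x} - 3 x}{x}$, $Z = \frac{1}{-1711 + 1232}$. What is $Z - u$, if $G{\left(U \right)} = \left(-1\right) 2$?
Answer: $\frac{126455}{479} \approx 264.0$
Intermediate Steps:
$G{\left(U \right)} = -2$
$Z = - \frac{1}{479}$ ($Z = \frac{1}{-479} = - \frac{1}{479} \approx -0.0020877$)
$Y{\left(x \right)} = \frac{\frac{1}{x} - 3 x}{x}$
$u = -264$ ($u = \left(-3 + \frac{1}{4}\right) 96 = \left(- \frac{11}{4}\right) 96 = -264$)
$Z - u = - \frac{1}{479} - -264 = - \frac{1}{479} + 264 = \frac{126455}{479}$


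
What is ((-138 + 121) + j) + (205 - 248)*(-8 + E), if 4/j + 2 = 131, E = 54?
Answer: -257351/129 ≈ -1995.0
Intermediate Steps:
j = 4/129 (j = 4/(-2 + 131) = 4/129 ≈ 0.031008)
((-138 + 121) + j) + (205 - 248)*(-8 + E) = ((-138 + 121) + 4/129) + (205 - 248)*(-8 + 54) = (-17 + 4/129) - 43*46 = -2189/129 - 1978 = -257351/129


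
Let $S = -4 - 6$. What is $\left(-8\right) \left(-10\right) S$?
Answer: $-800$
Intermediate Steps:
$S = -10$
$\left(-8\right) \left(-10\right) S = \left(-8\right) \left(-10\right) \left(-10\right) = 80 \left(-10\right) = -800$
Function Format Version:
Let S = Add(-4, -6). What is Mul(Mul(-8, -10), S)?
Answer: -800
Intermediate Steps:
S = -10
Mul(Mul(-8, -10), S) = Mul(Mul(-8, -10), -10) = Mul(80, -10) = -800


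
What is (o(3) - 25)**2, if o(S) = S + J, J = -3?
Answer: 625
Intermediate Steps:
o(S) = -3 + S (o(S) = S - 3 = -3 + S)
(o(3) - 25)**2 = ((-3 + 3) - 25)**2 = (0 - 25)**2 = (-25)**2 = 625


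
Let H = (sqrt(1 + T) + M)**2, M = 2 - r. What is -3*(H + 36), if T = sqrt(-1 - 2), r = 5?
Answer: -108 - 3*(3 - sqrt(1 + I*sqrt(3)))**2 ≈ -115.95 + 7.5318*I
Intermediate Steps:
T = I*sqrt(3) (T = sqrt(-3) = I*sqrt(3) ≈ 1.732*I)
M = -3 (M = 2 - 1*5 = 2 - 5 = -3)
H = (-3 + sqrt(1 + I*sqrt(3)))**2 (H = (sqrt(1 + I*sqrt(3)) - 3)**2 = (-3 + sqrt(1 + I*sqrt(3)))**2 ≈ 2.6515 - 2.5106*I)
-3*(H + 36) = -3*((3 - sqrt(1 + I*sqrt(3)))**2 + 36) = -3*(36 + (3 - sqrt(1 + I*sqrt(3)))**2) = -108 - 3*(3 - sqrt(1 + I*sqrt(3)))**2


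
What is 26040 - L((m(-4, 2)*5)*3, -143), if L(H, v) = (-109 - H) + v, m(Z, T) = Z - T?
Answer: 26202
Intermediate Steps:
L(H, v) = -109 + v - H
26040 - L((m(-4, 2)*5)*3, -143) = 26040 - (-109 - 143 - (-4 - 1*2)*5*3) = 26040 - (-109 - 143 - (-4 - 2)*5*3) = 26040 - (-109 - 143 - (-6*5)*3) = 26040 - (-109 - 143 - (-30)*3) = 26040 - (-109 - 143 - 1*(-90)) = 26040 - (-109 - 143 + 90) = 26040 - 1*(-162) = 26040 + 162 = 26202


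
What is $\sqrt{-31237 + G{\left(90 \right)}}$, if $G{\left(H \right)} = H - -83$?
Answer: $2 i \sqrt{7766} \approx 176.25 i$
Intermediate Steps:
$G{\left(H \right)} = 83 + H$ ($G{\left(H \right)} = H + 83 = 83 + H$)
$\sqrt{-31237 + G{\left(90 \right)}} = \sqrt{-31237 + \left(83 + 90\right)} = \sqrt{-31237 + 173} = \sqrt{-31064} = 2 i \sqrt{7766}$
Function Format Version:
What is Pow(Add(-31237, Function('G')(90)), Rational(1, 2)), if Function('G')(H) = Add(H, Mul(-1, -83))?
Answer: Mul(2, I, Pow(7766, Rational(1, 2))) ≈ Mul(176.25, I)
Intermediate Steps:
Function('G')(H) = Add(83, H) (Function('G')(H) = Add(H, 83) = Add(83, H))
Pow(Add(-31237, Function('G')(90)), Rational(1, 2)) = Pow(Add(-31237, Add(83, 90)), Rational(1, 2)) = Pow(Add(-31237, 173), Rational(1, 2)) = Pow(-31064, Rational(1, 2)) = Mul(2, I, Pow(7766, Rational(1, 2)))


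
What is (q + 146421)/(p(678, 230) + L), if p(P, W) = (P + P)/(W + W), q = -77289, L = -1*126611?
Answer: -3975090/7279963 ≈ -0.54603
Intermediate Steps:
L = -126611
p(P, W) = P/W (p(P, W) = (2*P)/((2*W)) = (2*P)*(1/(2*W)) = P/W)
(q + 146421)/(p(678, 230) + L) = (-77289 + 146421)/(678/230 - 126611) = 69132/(678*(1/230) - 126611) = 69132/(339/115 - 126611) = 69132/(-14559926/115) = 69132*(-115/14559926) = -3975090/7279963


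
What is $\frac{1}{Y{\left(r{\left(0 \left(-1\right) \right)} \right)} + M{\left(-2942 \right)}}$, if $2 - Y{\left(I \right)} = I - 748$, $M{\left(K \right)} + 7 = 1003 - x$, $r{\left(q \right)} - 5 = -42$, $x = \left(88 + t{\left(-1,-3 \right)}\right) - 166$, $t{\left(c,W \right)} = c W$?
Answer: $\frac{1}{1858} \approx 0.00053821$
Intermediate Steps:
$t{\left(c,W \right)} = W c$
$x = -75$ ($x = \left(88 - -3\right) - 166 = \left(88 + 3\right) - 166 = 91 - 166 = -75$)
$r{\left(q \right)} = -37$ ($r{\left(q \right)} = 5 - 42 = -37$)
$M{\left(K \right)} = 1071$ ($M{\left(K \right)} = -7 + \left(1003 - -75\right) = -7 + \left(1003 + 75\right) = -7 + 1078 = 1071$)
$Y{\left(I \right)} = 750 - I$ ($Y{\left(I \right)} = 2 - \left(I - 748\right) = 2 - \left(-748 + I\right) = 750 - I$)
$\frac{1}{Y{\left(r{\left(0 \left(-1\right) \right)} \right)} + M{\left(-2942 \right)}} = \frac{1}{\left(750 - -37\right) + 1071} = \frac{1}{\left(750 + 37\right) + 1071} = \frac{1}{787 + 1071} = \frac{1}{1858}$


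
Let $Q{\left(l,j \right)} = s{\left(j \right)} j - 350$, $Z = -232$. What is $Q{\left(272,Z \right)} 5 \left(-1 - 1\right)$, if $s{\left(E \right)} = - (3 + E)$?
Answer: $534780$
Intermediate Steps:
$s{\left(E \right)} = -3 - E$
$Q{\left(l,j \right)} = -350 + j \left(-3 - j\right)$ ($Q{\left(l,j \right)} = \left(-3 - j\right) j - 350 = j \left(-3 - j\right) - 350 = -350 + j \left(-3 - j\right)$)
$Q{\left(272,Z \right)} 5 \left(-1 - 1\right) = \left(-350 - - 232 \left(3 - 232\right)\right) 5 \left(-1 - 1\right) = \left(-350 - \left(-232\right) \left(-229\right)\right) 5 \left(-2\right) = \left(-350 - 53128\right) \left(-10\right) = \left(-53478\right) \left(-10\right) = 534780$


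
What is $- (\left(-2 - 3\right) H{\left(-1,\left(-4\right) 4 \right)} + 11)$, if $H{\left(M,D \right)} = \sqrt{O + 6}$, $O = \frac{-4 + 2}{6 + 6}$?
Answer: $-11 + \frac{5 \sqrt{210}}{6} \approx 1.0761$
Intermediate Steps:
$O = - \frac{1}{6}$ ($O = - \frac{2}{12} = \left(-2\right) \frac{1}{12} = - \frac{1}{6} \approx -0.16667$)
$H{\left(M,D \right)} = \frac{\sqrt{210}}{6}$ ($H{\left(M,D \right)} = \sqrt{- \frac{1}{6} + 6} = \sqrt{\frac{35}{6}} = \frac{\sqrt{210}}{6}$)
$- (\left(-2 - 3\right) H{\left(-1,\left(-4\right) 4 \right)} + 11) = - (\left(-2 - 3\right) \frac{\sqrt{210}}{6} + 11) = - (- 5 \frac{\sqrt{210}}{6} + 11) = - (- \frac{5 \sqrt{210}}{6} + 11) = - (11 - \frac{5 \sqrt{210}}{6}) = -11 + \frac{5 \sqrt{210}}{6}$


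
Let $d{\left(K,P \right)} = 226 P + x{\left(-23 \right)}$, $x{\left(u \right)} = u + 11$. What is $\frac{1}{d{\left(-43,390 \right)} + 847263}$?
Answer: $\frac{1}{935391} \approx 1.0691 \cdot 10^{-6}$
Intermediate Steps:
$x{\left(u \right)} = 11 + u$
$d{\left(K,P \right)} = -12 + 226 P$ ($d{\left(K,P \right)} = 226 P + \left(11 - 23\right) = 226 P - 12 = -12 + 226 P$)
$\frac{1}{d{\left(-43,390 \right)} + 847263} = \frac{1}{\left(-12 + 226 \cdot 390\right) + 847263} = \frac{1}{\left(-12 + 88140\right) + 847263} = \frac{1}{88128 + 847263} = \frac{1}{935391}$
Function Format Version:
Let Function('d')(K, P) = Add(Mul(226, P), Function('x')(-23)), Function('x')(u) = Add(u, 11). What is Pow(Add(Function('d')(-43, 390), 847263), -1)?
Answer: Rational(1, 935391) ≈ 1.0691e-6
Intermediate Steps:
Function('x')(u) = Add(11, u)
Function('d')(K, P) = Add(-12, Mul(226, P)) (Function('d')(K, P) = Add(Mul(226, P), Add(11, -23)) = Add(Mul(226, P), -12) = Add(-12, Mul(226, P)))
Pow(Add(Function('d')(-43, 390), 847263), -1) = Pow(Add(Add(-12, Mul(226, 390)), 847263), -1) = Pow(Add(Add(-12, 88140), 847263), -1) = Pow(Add(88128, 847263), -1) = Pow(935391, -1) = Rational(1, 935391)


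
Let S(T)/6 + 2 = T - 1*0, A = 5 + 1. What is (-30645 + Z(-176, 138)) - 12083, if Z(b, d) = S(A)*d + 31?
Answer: -39385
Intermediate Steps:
A = 6
S(T) = -12 + 6*T (S(T) = -12 + 6*(T - 1*0) = -12 + 6*(T + 0) = -12 + 6*T)
Z(b, d) = 31 + 24*d (Z(b, d) = (-12 + 6*6)*d + 31 = (-12 + 36)*d + 31 = 24*d + 31 = 31 + 24*d)
(-30645 + Z(-176, 138)) - 12083 = (-30645 + (31 + 24*138)) - 12083 = (-30645 + (31 + 3312)) - 12083 = (-30645 + 3343) - 12083 = -27302 - 12083 = -39385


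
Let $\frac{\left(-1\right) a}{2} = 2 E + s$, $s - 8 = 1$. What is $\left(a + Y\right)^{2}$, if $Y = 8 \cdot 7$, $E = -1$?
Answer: $1764$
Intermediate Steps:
$s = 9$ ($s = 8 + 1 = 9$)
$a = -14$ ($a = - 2 \left(2 \left(-1\right) + 9\right) = - 2 \left(-2 + 9\right) = \left(-2\right) 7 = -14$)
$Y = 56$
$\left(a + Y\right)^{2} = \left(-14 + 56\right)^{2} = 42^{2} = 1764$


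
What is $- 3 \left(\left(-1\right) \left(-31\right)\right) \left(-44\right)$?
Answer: $4092$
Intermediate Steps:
$- 3 \left(\left(-1\right) \left(-31\right)\right) \left(-44\right) = \left(-3\right) 31 \left(-44\right) = \left(-93\right) \left(-44\right) = 4092$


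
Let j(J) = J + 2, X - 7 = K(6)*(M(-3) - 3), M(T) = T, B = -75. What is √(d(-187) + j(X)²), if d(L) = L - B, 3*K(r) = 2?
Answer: I*√87 ≈ 9.3274*I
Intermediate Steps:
K(r) = ⅔ (K(r) = (⅓)*2 = ⅔)
X = 3 (X = 7 + 2*(-3 - 3)/3 = 7 + (⅔)*(-6) = 7 - 4 = 3)
j(J) = 2 + J
d(L) = 75 + L (d(L) = L - 1*(-75) = L + 75 = 75 + L)
√(d(-187) + j(X)²) = √((75 - 187) + (2 + 3)²) = √(-112 + 5²) = √(-112 + 25) = √(-87) = I*√87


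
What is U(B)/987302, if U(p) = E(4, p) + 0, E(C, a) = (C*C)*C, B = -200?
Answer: 32/493651 ≈ 6.4823e-5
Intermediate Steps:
E(C, a) = C³ (E(C, a) = C²*C = C³)
U(p) = 64 (U(p) = 4³ + 0 = 64 + 0 = 64)
U(B)/987302 = 64/987302 = 64*(1/987302) = 32/493651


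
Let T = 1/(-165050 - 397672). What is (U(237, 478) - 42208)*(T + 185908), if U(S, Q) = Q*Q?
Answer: 3247862436817450/93787 ≈ 3.4630e+10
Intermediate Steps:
U(S, Q) = Q²
T = -1/562722 (T = 1/(-562722) = -1/562722 ≈ -1.7771e-6)
(U(237, 478) - 42208)*(T + 185908) = (478² - 42208)*(-1/562722 + 185908) = (228484 - 42208)*(104614521575/562722) = 186276*(104614521575/562722) = 3247862436817450/93787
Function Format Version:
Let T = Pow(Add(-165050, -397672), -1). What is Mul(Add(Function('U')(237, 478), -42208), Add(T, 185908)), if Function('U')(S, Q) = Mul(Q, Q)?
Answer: Rational(3247862436817450, 93787) ≈ 3.4630e+10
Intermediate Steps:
Function('U')(S, Q) = Pow(Q, 2)
T = Rational(-1, 562722) (T = Pow(-562722, -1) = Rational(-1, 562722) ≈ -1.7771e-6)
Mul(Add(Function('U')(237, 478), -42208), Add(T, 185908)) = Mul(Add(Pow(478, 2), -42208), Add(Rational(-1, 562722), 185908)) = Mul(Add(228484, -42208), Rational(104614521575, 562722)) = Mul(186276, Rational(104614521575, 562722)) = Rational(3247862436817450, 93787)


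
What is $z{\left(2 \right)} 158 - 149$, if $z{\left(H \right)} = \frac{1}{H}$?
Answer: $-70$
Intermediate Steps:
$z{\left(2 \right)} 158 - 149 = \frac{1}{2} \cdot 158 - 149 = 79 - 149 = -70$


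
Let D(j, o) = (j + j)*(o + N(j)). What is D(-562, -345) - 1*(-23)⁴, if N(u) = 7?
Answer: 100071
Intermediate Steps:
D(j, o) = 2*j*(7 + o) (D(j, o) = (j + j)*(o + 7) = (2*j)*(7 + o) = 2*j*(7 + o))
D(-562, -345) - 1*(-23)⁴ = 2*(-562)*(7 - 345) - 1*(-23)⁴ = 2*(-562)*(-338) - 1*279841 = 379912 - 279841 = 100071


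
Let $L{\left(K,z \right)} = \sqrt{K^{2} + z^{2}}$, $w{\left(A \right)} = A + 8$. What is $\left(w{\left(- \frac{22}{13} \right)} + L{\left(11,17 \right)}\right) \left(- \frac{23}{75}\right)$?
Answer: $- \frac{1886}{975} - \frac{23 \sqrt{410}}{75} \approx -8.1439$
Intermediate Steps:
$w{\left(A \right)} = 8 + A$
$\left(w{\left(- \frac{22}{13} \right)} + L{\left(11,17 \right)}\right) \left(- \frac{23}{75}\right) = \left(\left(8 - \frac{22}{13}\right) + \sqrt{11^{2} + 17^{2}}\right) \left(- \frac{23}{75}\right) = \left(\left(8 - \frac{22}{13}\right) + \sqrt{121 + 289}\right) \left(\left(-23\right) \frac{1}{75}\right) = \left(\left(8 - \frac{22}{13}\right) + \sqrt{410}\right) \left(- \frac{23}{75}\right) = \left(\frac{82}{13} + \sqrt{410}\right) \left(- \frac{23}{75}\right) = - \frac{1886}{975} - \frac{23 \sqrt{410}}{75}$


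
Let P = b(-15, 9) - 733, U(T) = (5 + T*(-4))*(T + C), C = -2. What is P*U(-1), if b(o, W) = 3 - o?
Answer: 19305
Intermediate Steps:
U(T) = (-2 + T)*(5 - 4*T) (U(T) = (5 + T*(-4))*(T - 2) = (5 - 4*T)*(-2 + T) = (-2 + T)*(5 - 4*T))
P = -715 (P = (3 - 1*(-15)) - 733 = (3 + 15) - 733 = 18 - 733 = -715)
P*U(-1) = -715*(-10 - 4*(-1)² + 13*(-1)) = -715*(-10 - 4*1 - 13) = -715*(-10 - 4 - 13) = -715*(-27) = 19305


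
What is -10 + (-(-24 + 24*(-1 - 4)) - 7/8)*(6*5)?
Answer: 17135/4 ≈ 4283.8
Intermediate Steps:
-10 + (-(-24 + 24*(-1 - 4)) - 7/8)*(6*5) = -10 + (-4/(1/(6*(-5) - 6)) - 7*⅛)*30 = -10 + (-4/(1/(-30 - 6)) - 7/8)*30 = -10 + (-4/(1/(-36)) - 7/8)*30 = -10 + (-4/(-1/36) - 7/8)*30 = -10 + (-4*(-36) - 7/8)*30 = -10 + (144 - 7/8)*30 = -10 + (1145/8)*30 = -10 + 17175/4 = 17135/4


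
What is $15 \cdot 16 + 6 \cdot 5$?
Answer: $270$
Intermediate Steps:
$15 \cdot 16 + 6 \cdot 5 = 240 + 30 = 270$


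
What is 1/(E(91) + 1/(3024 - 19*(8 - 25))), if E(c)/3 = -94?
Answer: -3347/943853 ≈ -0.0035461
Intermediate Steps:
E(c) = -282 (E(c) = 3*(-94) = -282)
1/(E(91) + 1/(3024 - 19*(8 - 25))) = 1/(-282 + 1/(3024 - 19*(8 - 25))) = 1/(-282 + 1/(3024 - 19*(-17))) = 1/(-282 + 1/(3024 + 323)) = 1/(-282 + 1/3347) = 1/(-943853/3347) = -3347/943853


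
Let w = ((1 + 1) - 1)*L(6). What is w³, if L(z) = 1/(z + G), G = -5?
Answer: 1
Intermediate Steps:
L(z) = 1/(-5 + z) (L(z) = 1/(z - 5) = 1/(-5 + z))
w = 1 (w = ((1 + 1) - 1)/(-5 + 6) = (2 - 1)/1 = 1*1 = 1)
w³ = 1³ = 1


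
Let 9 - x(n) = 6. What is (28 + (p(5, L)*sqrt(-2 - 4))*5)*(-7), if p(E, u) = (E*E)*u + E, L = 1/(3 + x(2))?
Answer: -196 - 1925*I*sqrt(6)/6 ≈ -196.0 - 785.88*I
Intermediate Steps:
x(n) = 3 (x(n) = 9 - 1*6 = 9 - 6 = 3)
L = 1/6 (L = 1/(3 + 3) = 1/6 ≈ 0.16667)
p(E, u) = E + u*E**2 (p(E, u) = E**2*u + E = u*E**2 + E = E + u*E**2)
(28 + (p(5, L)*sqrt(-2 - 4))*5)*(-7) = (28 + ((5*(1 + 5*(1/6)))*sqrt(-2 - 4))*5)*(-7) = (28 + ((5*(1 + 5/6))*sqrt(-6))*5)*(-7) = (28 + ((5*(11/6))*(I*sqrt(6)))*5)*(-7) = (28 + (55*(I*sqrt(6))/6)*5)*(-7) = (28 + (55*I*sqrt(6)/6)*5)*(-7) = (28 + 275*I*sqrt(6)/6)*(-7) = -196 - 1925*I*sqrt(6)/6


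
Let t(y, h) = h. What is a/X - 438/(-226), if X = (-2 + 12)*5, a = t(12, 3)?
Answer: 11289/5650 ≈ 1.9981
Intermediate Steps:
a = 3
X = 50 (X = 10*5 = 50)
a/X - 438/(-226) = 3/50 - 438/(-226) = 3*(1/50) - 438*(-1/226) = 3/50 + 219/113 = 11289/5650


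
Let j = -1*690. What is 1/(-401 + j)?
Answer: -1/1091 ≈ -0.00091659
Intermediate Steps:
j = -690
1/(-401 + j) = 1/(-401 - 690) = 1/(-1091) = -1/1091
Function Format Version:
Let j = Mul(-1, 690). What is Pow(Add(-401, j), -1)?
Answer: Rational(-1, 1091) ≈ -0.00091659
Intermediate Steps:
j = -690
Pow(Add(-401, j), -1) = Pow(Add(-401, -690), -1) = Pow(-1091, -1) = Rational(-1, 1091)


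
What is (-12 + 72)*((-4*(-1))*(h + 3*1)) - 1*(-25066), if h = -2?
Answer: 25306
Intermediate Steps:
(-12 + 72)*((-4*(-1))*(h + 3*1)) - 1*(-25066) = (-12 + 72)*((-4*(-1))*(-2 + 3*1)) - 1*(-25066) = 60*(4*(-2 + 3)) + 25066 = 60*(4*1) + 25066 = 60*4 + 25066 = 240 + 25066 = 25306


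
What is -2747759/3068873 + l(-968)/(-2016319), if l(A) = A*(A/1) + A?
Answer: -8412995664009/6187826938487 ≈ -1.3596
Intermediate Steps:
l(A) = A + A**2 (l(A) = A*(A*1) + A = A*A + A = A**2 + A = A + A**2)
-2747759/3068873 + l(-968)/(-2016319) = -2747759/3068873 - 968*(1 - 968)/(-2016319) = -2747759*1/3068873 - 968*(-967)*(-1/2016319) = -2747759/3068873 + 936056*(-1/2016319) = -2747759/3068873 - 936056/2016319 = -8412995664009/6187826938487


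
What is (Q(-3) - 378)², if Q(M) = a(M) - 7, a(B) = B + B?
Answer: 152881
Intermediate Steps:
a(B) = 2*B
Q(M) = -7 + 2*M (Q(M) = 2*M - 7 = -7 + 2*M)
(Q(-3) - 378)² = ((-7 + 2*(-3)) - 378)² = ((-7 - 6) - 378)² = (-13 - 378)² = (-391)² = 152881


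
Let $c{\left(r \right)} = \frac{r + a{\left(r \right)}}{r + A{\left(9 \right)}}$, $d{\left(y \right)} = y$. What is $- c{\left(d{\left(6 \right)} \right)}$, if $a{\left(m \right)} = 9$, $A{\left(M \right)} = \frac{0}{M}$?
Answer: $- \frac{5}{2} \approx -2.5$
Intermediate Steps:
$A{\left(M \right)} = 0$
$c{\left(r \right)} = \frac{9 + r}{r}$ ($c{\left(r \right)} = \frac{r + 9}{r + 0} = \frac{9 + r}{r}$)
$- c{\left(d{\left(6 \right)} \right)} = - \frac{9 + 6}{6} = - \frac{15}{6} = \left(-1\right) \frac{5}{2} = - \frac{5}{2}$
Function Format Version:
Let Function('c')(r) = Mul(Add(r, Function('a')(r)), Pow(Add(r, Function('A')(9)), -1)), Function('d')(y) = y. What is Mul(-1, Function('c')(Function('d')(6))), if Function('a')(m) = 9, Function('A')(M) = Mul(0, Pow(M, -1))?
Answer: Rational(-5, 2) ≈ -2.5000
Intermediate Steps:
Function('A')(M) = 0
Function('c')(r) = Mul(Pow(r, -1), Add(9, r)) (Function('c')(r) = Mul(Add(r, 9), Pow(Add(r, 0), -1)) = Mul(Add(9, r), Pow(r, -1)) = Mul(Pow(r, -1), Add(9, r)))
Mul(-1, Function('c')(Function('d')(6))) = Mul(-1, Mul(Pow(6, -1), Add(9, 6))) = Mul(-1, Mul(Rational(1, 6), 15)) = Mul(-1, Rational(5, 2)) = Rational(-5, 2)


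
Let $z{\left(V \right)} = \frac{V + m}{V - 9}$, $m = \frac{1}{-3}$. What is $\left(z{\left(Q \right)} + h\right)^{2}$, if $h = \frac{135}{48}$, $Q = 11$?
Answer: $\frac{152881}{2304} \approx 66.355$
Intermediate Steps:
$m = - \frac{1}{3} \approx -0.33333$
$z{\left(V \right)} = \frac{- \frac{1}{3} + V}{-9 + V}$ ($z{\left(V \right)} = \frac{V - \frac{1}{3}}{V - 9} = \frac{- \frac{1}{3} + V}{-9 + V}$)
$h = \frac{45}{16}$ ($h = 135 \cdot \frac{1}{48} = \frac{45}{16} \approx 2.8125$)
$\left(z{\left(Q \right)} + h\right)^{2} = \left(\frac{- \frac{1}{3} + 11}{-9 + 11} + \frac{45}{16}\right)^{2} = \left(\frac{1}{2} \cdot \frac{32}{3} + \frac{45}{16}\right)^{2} = \left(\frac{16}{3} + \frac{45}{16}\right)^{2} = \left(\frac{391}{48}\right)^{2} = \frac{152881}{2304}$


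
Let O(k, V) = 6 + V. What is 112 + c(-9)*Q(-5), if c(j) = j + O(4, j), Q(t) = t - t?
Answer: 112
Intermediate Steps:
Q(t) = 0
c(j) = 6 + 2*j (c(j) = j + (6 + j) = 6 + 2*j)
112 + c(-9)*Q(-5) = 112 + (6 + 2*(-9))*0 = 112 + (6 - 18)*0 = 112 - 12*0 = 112 + 0 = 112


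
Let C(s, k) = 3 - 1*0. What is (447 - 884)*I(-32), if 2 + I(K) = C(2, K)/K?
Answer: 29279/32 ≈ 914.97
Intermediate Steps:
C(s, k) = 3 (C(s, k) = 3 + 0 = 3)
I(K) = -2 + 3/K
(447 - 884)*I(-32) = (447 - 884)*(-2 + 3/(-32)) = -437*(-2 + 3*(-1/32)) = -437*(-2 - 3/32) = -437*(-67/32) = 29279/32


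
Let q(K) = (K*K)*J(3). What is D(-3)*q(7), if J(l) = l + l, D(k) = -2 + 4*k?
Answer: -4116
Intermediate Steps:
J(l) = 2*l
q(K) = 6*K**2 (q(K) = (K*K)*(2*3) = K**2*6 = 6*K**2)
D(-3)*q(7) = (-2 + 4*(-3))*(6*7**2) = (-2 - 12)*(6*49) = -14*294 = -4116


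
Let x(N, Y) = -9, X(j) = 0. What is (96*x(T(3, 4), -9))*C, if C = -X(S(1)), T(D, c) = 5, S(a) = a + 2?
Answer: 0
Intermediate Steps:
S(a) = 2 + a
C = 0 (C = -1*0 = 0)
(96*x(T(3, 4), -9))*C = (96*(-9))*0 = -864*0 = 0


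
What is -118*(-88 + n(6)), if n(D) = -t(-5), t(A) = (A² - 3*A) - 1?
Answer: 14986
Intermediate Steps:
t(A) = -1 + A² - 3*A
n(D) = -39 (n(D) = -(-1 + (-5)² - 3*(-5)) = -(-1 + 25 + 15) = -1*39 = -39)
-118*(-88 + n(6)) = -118*(-88 - 39) = -118*(-127) = 14986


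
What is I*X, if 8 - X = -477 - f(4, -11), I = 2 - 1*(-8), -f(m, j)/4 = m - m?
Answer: 4850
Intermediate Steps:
f(m, j) = 0 (f(m, j) = -4*(m - m) = -4*0 = 0)
I = 10 (I = 2 + 8 = 10)
X = 485 (X = 8 - (-477 - 1*0) = 8 - (-477 + 0) = 8 - 1*(-477) = 8 + 477 = 485)
I*X = 10*485 = 4850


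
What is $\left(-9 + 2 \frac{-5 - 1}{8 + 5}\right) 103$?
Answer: $- \frac{13287}{13} \approx -1022.1$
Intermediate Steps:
$\left(-9 + 2 \frac{-5 - 1}{8 + 5}\right) 103 = \left(-9 + 2 \left(- \frac{6}{13}\right)\right) 103 = \left(-9 - \frac{12}{13}\right) 103 = \left(- \frac{129}{13}\right) 103 = - \frac{13287}{13}$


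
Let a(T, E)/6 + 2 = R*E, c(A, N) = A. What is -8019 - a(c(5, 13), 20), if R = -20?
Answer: -5607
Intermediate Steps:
a(T, E) = -12 - 120*E (a(T, E) = -12 + 6*(-20*E) = -12 - 120*E)
-8019 - a(c(5, 13), 20) = -8019 - (-12 - 120*20) = -8019 - (-12 - 2400) = -8019 - 1*(-2412) = -8019 + 2412 = -5607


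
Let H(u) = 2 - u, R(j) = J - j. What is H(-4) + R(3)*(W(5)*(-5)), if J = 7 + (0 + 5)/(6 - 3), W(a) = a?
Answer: -407/3 ≈ -135.67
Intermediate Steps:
J = 26/3 (J = 7 + 5/3 = 26/3 ≈ 8.6667)
R(j) = 26/3 - j
H(-4) + R(3)*(W(5)*(-5)) = (2 - 1*(-4)) + (26/3 - 1*3)*(5*(-5)) = (2 + 4) + (26/3 - 3)*(-25) = 6 + (17/3)*(-25) = 6 - 425/3 = -407/3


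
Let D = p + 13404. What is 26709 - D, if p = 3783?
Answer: 9522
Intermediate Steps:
D = 17187 (D = 3783 + 13404 = 17187)
26709 - D = 26709 - 1*17187 = 26709 - 17187 = 9522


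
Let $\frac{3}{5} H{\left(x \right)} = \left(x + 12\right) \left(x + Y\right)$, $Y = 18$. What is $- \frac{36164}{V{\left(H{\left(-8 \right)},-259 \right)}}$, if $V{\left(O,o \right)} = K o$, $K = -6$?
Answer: $- \frac{18082}{777} \approx -23.272$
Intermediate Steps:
$H{\left(x \right)} = \frac{5 \left(12 + x\right) \left(18 + x\right)}{3}$ ($H{\left(x \right)} = \frac{5 \left(x + 12\right) \left(x + 18\right)}{3} = \frac{5 \left(12 + x\right) \left(18 + x\right)}{3}$)
$V{\left(O,o \right)} = - 6 o$
$- \frac{36164}{V{\left(H{\left(-8 \right)},-259 \right)}} = - \frac{36164}{\left(-6\right) \left(-259\right)} = - \frac{36164}{1554} = \left(-36164\right) \frac{1}{1554} = - \frac{18082}{777}$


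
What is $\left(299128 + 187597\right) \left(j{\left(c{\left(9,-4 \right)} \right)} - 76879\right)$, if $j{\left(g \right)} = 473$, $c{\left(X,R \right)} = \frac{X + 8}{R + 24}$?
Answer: $-37188710350$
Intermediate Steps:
$c{\left(X,R \right)} = \frac{8 + X}{24 + R}$
$\left(299128 + 187597\right) \left(j{\left(c{\left(9,-4 \right)} \right)} - 76879\right) = \left(299128 + 187597\right) \left(473 - 76879\right) = 486725 \left(-76406\right) = -37188710350$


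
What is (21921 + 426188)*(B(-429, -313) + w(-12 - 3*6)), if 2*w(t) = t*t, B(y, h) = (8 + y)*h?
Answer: 59250316307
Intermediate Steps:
B(y, h) = h*(8 + y)
w(t) = t²/2 (w(t) = (t*t)/2 = t²/2)
(21921 + 426188)*(B(-429, -313) + w(-12 - 3*6)) = (21921 + 426188)*(-313*(8 - 429) + (-12 - 3*6)²/2) = 448109*(-313*(-421) + (-12 - 18)²/2) = 448109*(131773 + (½)*(-30)²) = 448109*(131773 + (½)*900) = 448109*(131773 + 450) = 448109*132223 = 59250316307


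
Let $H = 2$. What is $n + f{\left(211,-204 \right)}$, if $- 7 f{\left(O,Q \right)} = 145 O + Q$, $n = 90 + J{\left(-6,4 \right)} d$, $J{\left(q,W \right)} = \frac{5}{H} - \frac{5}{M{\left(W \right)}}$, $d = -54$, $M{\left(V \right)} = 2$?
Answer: $- \frac{29761}{7} \approx -4251.6$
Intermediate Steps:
$J{\left(q,W \right)} = 0$ ($J{\left(q,W \right)} = \frac{5}{2} - \frac{5}{2} = 0$)
$n = 90$ ($n = 90 + 0 \left(-54\right) = 90 + 0 = 90$)
$f{\left(O,Q \right)} = - \frac{145 O}{7} - \frac{Q}{7}$ ($f{\left(O,Q \right)} = - \frac{145 O + Q}{7} = - \frac{Q + 145 O}{7} = - \frac{145 O}{7} - \frac{Q}{7}$)
$n + f{\left(211,-204 \right)} = 90 - \frac{30391}{7} = - \frac{29761}{7}$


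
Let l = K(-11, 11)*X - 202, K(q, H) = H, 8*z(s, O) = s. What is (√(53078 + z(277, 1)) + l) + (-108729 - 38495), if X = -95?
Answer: -148471 + √849802/4 ≈ -1.4824e+5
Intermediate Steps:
z(s, O) = s/8
l = -1247 (l = 11*(-95) - 202 = -1045 - 202 = -1247)
(√(53078 + z(277, 1)) + l) + (-108729 - 38495) = (√(53078 + (⅛)*277) - 1247) + (-108729 - 38495) = (√(53078 + 277/8) - 1247) - 147224 = (√(424901/8) - 1247) - 147224 = (√849802/4 - 1247) - 147224 = (-1247 + √849802/4) - 147224 = -148471 + √849802/4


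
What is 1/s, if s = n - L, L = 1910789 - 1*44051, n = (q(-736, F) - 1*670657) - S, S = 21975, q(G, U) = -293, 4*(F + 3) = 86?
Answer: -1/2559663 ≈ -3.9068e-7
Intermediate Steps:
F = 37/2 (F = -3 + (¼)*86 = -3 + 43/2 = 37/2 ≈ 18.500)
n = -692925 (n = (-293 - 1*670657) - 1*21975 = (-293 - 670657) - 21975 = -670950 - 21975 = -692925)
L = 1866738 (L = 1910789 - 44051 = 1866738)
s = -2559663 (s = -692925 - 1*1866738 = -692925 - 1866738 = -2559663)
1/s = 1/(-2559663) = -1/2559663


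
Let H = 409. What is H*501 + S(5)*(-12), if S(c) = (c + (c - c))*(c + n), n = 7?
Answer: 204189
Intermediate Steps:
S(c) = c*(7 + c) (S(c) = (c + (c - c))*(c + 7) = (c + 0)*(7 + c) = c*(7 + c))
H*501 + S(5)*(-12) = 409*501 + (5*(7 + 5))*(-12) = 204909 + (5*12)*(-12) = 204909 + 60*(-12) = 204909 - 720 = 204189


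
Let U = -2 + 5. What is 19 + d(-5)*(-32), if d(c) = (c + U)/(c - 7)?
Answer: 41/3 ≈ 13.667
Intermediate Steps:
U = 3
d(c) = (3 + c)/(-7 + c) (d(c) = (c + 3)/(c - 7) = (3 + c)/(-7 + c))
19 + d(-5)*(-32) = 19 + ((3 - 5)/(-7 - 5))*(-32) = 19 + (-2/(-12))*(-32) = 19 - 1/12*(-2)*(-32) = 19 + (⅙)*(-32) = 19 - 16/3 = 41/3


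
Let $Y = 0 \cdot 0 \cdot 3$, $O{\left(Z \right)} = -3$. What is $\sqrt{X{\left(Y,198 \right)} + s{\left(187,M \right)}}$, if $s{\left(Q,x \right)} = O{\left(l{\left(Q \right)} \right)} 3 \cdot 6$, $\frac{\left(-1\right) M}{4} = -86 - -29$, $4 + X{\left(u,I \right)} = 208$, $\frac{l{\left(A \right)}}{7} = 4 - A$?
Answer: $5 \sqrt{6} \approx 12.247$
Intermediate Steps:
$l{\left(A \right)} = 28 - 7 A$ ($l{\left(A \right)} = 7 \left(4 - A\right) = 28 - 7 A$)
$Y = 0$ ($Y = 0 \cdot 3 = 0$)
$X{\left(u,I \right)} = 204$ ($X{\left(u,I \right)} = -4 + 208 = 204$)
$M = 228$ ($M = - 4 \left(-86 - -29\right) = - 4 \left(-86 + 29\right) = \left(-4\right) \left(-57\right) = 228$)
$s{\left(Q,x \right)} = -54$ ($s{\left(Q,x \right)} = - 3 \cdot 3 \cdot 6 = \left(-3\right) 18 = -54$)
$\sqrt{X{\left(Y,198 \right)} + s{\left(187,M \right)}} = \sqrt{204 - 54} = \sqrt{150} = 5 \sqrt{6}$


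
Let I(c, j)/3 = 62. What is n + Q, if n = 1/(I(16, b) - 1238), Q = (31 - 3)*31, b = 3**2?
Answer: 913135/1052 ≈ 868.00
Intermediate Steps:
b = 9
Q = 868 (Q = 28*31 = 868)
I(c, j) = 186 (I(c, j) = 3*62 = 186)
n = -1/1052 (n = 1/(186 - 1238) = 1/(-1052) = -1/1052 ≈ -0.00095057)
n + Q = -1/1052 + 868 = 913135/1052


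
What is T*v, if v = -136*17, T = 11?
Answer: -25432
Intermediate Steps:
v = -2312
T*v = 11*(-2312) = -25432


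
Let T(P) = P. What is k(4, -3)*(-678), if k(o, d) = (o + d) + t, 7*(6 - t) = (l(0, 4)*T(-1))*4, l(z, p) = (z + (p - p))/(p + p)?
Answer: -4746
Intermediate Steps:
l(z, p) = z/(2*p) (l(z, p) = (z + 0)/((2*p)) = z*(1/(2*p)) = z/(2*p))
t = 6 (t = 6 - ((1/2)*0/4)*(-1)*4/7 = 6 - ((1/2)*0*(1/4))*(-1)*4/7 = 6 - 0*(-1)*4/7 = 6 - 0*4 = 6 - 1/7*0 = 6 + 0 = 6)
k(o, d) = 6 + d + o (k(o, d) = (o + d) + 6 = (d + o) + 6 = 6 + d + o)
k(4, -3)*(-678) = (6 - 3 + 4)*(-678) = 7*(-678) = -4746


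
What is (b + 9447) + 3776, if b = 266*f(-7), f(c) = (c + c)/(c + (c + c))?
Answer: 40201/3 ≈ 13400.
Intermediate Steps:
f(c) = 2/3 (f(c) = (2*c)/(c + 2*c) = (2*c)/((3*c)) = (2*c)*(1/(3*c)) = 2/3)
b = 532/3 (b = 266*(2/3) = 532/3 ≈ 177.33)
(b + 9447) + 3776 = (532/3 + 9447) + 3776 = 28873/3 + 3776 = 40201/3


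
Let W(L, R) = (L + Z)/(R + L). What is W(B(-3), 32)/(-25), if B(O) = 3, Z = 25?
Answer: -4/125 ≈ -0.032000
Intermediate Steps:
W(L, R) = (25 + L)/(L + R) (W(L, R) = (L + 25)/(R + L) = (25 + L)/(L + R))
W(B(-3), 32)/(-25) = ((25 + 3)/(3 + 32))/(-25) = -28/(25*35) = -28/875 = -1/25*⅘ = -4/125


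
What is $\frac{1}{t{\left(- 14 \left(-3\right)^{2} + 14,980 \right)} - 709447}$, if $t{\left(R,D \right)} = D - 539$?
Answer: $- \frac{1}{709006} \approx -1.4104 \cdot 10^{-6}$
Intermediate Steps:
$t{\left(R,D \right)} = -539 + D$
$\frac{1}{t{\left(- 14 \left(-3\right)^{2} + 14,980 \right)} - 709447} = \frac{1}{\left(-539 + 980\right) - 709447} = \frac{1}{441 - 709447} = \frac{1}{-709006} = - \frac{1}{709006}$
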